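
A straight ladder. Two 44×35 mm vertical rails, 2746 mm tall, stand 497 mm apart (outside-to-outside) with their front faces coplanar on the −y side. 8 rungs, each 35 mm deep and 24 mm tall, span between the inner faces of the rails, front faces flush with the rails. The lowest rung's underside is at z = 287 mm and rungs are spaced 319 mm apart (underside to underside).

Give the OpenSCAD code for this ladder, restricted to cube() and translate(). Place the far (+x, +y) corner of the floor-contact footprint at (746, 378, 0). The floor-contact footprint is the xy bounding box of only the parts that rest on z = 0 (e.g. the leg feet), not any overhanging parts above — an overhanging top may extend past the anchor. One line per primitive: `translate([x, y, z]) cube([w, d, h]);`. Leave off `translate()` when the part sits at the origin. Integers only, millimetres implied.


// rung span = 497 - 2*44 = 409
// rung[k] z = 287 + k*319
translate([249, 343, 0]) cube([44, 35, 2746]);
translate([702, 343, 0]) cube([44, 35, 2746]);
translate([293, 343, 287]) cube([409, 35, 24]);
translate([293, 343, 606]) cube([409, 35, 24]);
translate([293, 343, 925]) cube([409, 35, 24]);
translate([293, 343, 1244]) cube([409, 35, 24]);
translate([293, 343, 1563]) cube([409, 35, 24]);
translate([293, 343, 1882]) cube([409, 35, 24]);
translate([293, 343, 2201]) cube([409, 35, 24]);
translate([293, 343, 2520]) cube([409, 35, 24]);


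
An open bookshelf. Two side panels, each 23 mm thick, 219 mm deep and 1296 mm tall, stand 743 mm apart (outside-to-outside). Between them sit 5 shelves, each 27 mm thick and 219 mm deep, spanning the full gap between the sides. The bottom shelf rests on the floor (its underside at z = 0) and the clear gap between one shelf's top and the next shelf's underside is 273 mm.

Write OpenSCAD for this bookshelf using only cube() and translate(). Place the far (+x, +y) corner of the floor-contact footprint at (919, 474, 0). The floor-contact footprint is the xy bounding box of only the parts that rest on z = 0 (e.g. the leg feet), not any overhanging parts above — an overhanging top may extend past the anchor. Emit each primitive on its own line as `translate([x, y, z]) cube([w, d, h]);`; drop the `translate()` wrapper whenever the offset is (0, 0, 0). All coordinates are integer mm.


translate([176, 255, 0]) cube([23, 219, 1296]);
translate([896, 255, 0]) cube([23, 219, 1296]);
translate([199, 255, 0]) cube([697, 219, 27]);
translate([199, 255, 300]) cube([697, 219, 27]);
translate([199, 255, 600]) cube([697, 219, 27]);
translate([199, 255, 900]) cube([697, 219, 27]);
translate([199, 255, 1200]) cube([697, 219, 27]);


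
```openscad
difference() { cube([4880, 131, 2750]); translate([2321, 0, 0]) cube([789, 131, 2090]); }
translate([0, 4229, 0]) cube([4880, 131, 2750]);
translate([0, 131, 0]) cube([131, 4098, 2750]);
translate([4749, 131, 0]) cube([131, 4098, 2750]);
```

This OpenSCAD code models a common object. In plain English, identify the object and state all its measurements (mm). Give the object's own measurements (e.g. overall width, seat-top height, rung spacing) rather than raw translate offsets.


A single room: four walls, each 2750 mm tall and 131 mm thick, enclosing an outside footprint 4880×4360 mm (x × y), no floor or roof. The front and back walls (−y and +y sides) run the full x-width; the side walls fit between their inner faces. A door opening 789 mm wide and 2090 mm tall is cut through the front wall from the floor up, its −x edge 2321 mm from the wall's −x end.


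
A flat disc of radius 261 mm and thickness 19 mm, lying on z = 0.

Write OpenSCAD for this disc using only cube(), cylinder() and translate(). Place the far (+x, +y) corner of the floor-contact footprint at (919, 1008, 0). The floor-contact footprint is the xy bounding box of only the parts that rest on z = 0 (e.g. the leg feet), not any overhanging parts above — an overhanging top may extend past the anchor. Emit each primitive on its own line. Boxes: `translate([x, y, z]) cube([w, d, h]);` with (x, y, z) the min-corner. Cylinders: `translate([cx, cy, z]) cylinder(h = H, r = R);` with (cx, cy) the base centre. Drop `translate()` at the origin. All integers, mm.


translate([658, 747, 0]) cylinder(h = 19, r = 261);


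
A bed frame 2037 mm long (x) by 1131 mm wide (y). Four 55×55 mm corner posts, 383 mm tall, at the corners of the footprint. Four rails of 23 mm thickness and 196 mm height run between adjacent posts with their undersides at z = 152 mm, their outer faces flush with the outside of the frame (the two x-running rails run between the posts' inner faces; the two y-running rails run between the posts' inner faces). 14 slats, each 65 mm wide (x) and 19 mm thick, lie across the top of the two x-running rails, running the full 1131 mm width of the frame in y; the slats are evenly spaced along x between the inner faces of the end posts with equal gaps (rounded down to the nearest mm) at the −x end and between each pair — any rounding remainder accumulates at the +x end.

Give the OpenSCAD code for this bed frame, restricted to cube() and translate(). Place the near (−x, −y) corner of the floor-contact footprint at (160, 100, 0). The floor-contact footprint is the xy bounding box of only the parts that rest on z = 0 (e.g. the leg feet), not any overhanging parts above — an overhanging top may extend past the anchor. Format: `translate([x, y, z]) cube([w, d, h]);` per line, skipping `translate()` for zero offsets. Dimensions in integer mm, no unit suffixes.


translate([160, 100, 0]) cube([55, 55, 383]);
translate([160, 1176, 0]) cube([55, 55, 383]);
translate([2142, 100, 0]) cube([55, 55, 383]);
translate([2142, 1176, 0]) cube([55, 55, 383]);
translate([215, 100, 152]) cube([1927, 23, 196]);
translate([215, 1208, 152]) cube([1927, 23, 196]);
translate([160, 155, 152]) cube([23, 1021, 196]);
translate([2174, 155, 152]) cube([23, 1021, 196]);
translate([282, 100, 348]) cube([65, 1131, 19]);
translate([414, 100, 348]) cube([65, 1131, 19]);
translate([546, 100, 348]) cube([65, 1131, 19]);
translate([678, 100, 348]) cube([65, 1131, 19]);
translate([810, 100, 348]) cube([65, 1131, 19]);
translate([942, 100, 348]) cube([65, 1131, 19]);
translate([1074, 100, 348]) cube([65, 1131, 19]);
translate([1206, 100, 348]) cube([65, 1131, 19]);
translate([1338, 100, 348]) cube([65, 1131, 19]);
translate([1470, 100, 348]) cube([65, 1131, 19]);
translate([1602, 100, 348]) cube([65, 1131, 19]);
translate([1734, 100, 348]) cube([65, 1131, 19]);
translate([1866, 100, 348]) cube([65, 1131, 19]);
translate([1998, 100, 348]) cube([65, 1131, 19]);


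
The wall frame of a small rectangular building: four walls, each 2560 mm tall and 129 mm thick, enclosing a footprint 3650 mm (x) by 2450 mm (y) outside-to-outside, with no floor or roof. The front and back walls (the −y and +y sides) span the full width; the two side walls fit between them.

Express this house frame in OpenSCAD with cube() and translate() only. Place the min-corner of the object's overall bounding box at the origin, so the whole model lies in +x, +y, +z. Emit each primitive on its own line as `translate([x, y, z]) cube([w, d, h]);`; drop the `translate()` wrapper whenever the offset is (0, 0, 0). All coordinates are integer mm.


cube([3650, 129, 2560]);
translate([0, 2321, 0]) cube([3650, 129, 2560]);
translate([0, 129, 0]) cube([129, 2192, 2560]);
translate([3521, 129, 0]) cube([129, 2192, 2560]);


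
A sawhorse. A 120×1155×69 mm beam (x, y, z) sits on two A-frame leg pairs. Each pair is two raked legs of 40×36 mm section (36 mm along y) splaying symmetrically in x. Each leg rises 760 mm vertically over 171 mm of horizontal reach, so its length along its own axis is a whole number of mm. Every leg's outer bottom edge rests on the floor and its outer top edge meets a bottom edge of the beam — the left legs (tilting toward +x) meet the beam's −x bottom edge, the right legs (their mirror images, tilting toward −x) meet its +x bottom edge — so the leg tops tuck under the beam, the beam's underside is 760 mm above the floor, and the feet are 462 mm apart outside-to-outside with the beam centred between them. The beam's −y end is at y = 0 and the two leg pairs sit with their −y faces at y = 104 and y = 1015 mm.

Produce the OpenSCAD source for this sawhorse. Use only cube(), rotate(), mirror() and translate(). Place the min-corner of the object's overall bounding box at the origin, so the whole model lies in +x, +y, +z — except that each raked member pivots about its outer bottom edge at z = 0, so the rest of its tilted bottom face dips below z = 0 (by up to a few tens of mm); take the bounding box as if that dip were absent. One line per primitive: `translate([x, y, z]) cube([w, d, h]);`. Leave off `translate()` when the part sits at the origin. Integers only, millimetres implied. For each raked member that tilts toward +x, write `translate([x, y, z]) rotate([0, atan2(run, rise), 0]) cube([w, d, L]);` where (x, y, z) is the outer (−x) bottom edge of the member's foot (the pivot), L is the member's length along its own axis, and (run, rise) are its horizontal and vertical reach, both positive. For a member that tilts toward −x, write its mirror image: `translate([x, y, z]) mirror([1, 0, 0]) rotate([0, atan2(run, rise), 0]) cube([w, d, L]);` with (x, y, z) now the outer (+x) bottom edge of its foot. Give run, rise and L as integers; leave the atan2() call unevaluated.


// leg length = √(171² + 760²) = 779
// right-leg outer foot x = 2·171 + 120 = 462
// beam min-corner = (171, 0, 760)
translate([171, 0, 760]) cube([120, 1155, 69]);
translate([0, 104, 0]) rotate([0, atan2(171, 760), 0]) cube([40, 36, 779]);
translate([462, 104, 0]) mirror([1, 0, 0]) rotate([0, atan2(171, 760), 0]) cube([40, 36, 779]);
translate([0, 1015, 0]) rotate([0, atan2(171, 760), 0]) cube([40, 36, 779]);
translate([462, 1015, 0]) mirror([1, 0, 0]) rotate([0, atan2(171, 760), 0]) cube([40, 36, 779]);


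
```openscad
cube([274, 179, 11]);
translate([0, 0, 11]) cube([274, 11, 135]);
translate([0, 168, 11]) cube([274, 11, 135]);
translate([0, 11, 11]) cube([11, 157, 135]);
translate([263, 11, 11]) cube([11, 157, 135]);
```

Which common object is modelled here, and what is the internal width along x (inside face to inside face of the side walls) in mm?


An open box. The internal width is 252 mm.

A 274×179 base slab with four walls standing on it — an open box. The base is 274 mm wide and the walls are 11 mm thick, so the internal width is 274 − 2 × 11 = 252 mm.


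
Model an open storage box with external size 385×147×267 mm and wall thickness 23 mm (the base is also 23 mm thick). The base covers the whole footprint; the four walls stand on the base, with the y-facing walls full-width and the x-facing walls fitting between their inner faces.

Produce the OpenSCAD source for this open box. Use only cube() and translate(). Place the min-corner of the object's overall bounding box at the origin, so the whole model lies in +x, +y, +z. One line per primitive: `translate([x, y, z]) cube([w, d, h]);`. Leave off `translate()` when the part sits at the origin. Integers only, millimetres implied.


cube([385, 147, 23]);
translate([0, 0, 23]) cube([385, 23, 244]);
translate([0, 124, 23]) cube([385, 23, 244]);
translate([0, 23, 23]) cube([23, 101, 244]);
translate([362, 23, 23]) cube([23, 101, 244]);


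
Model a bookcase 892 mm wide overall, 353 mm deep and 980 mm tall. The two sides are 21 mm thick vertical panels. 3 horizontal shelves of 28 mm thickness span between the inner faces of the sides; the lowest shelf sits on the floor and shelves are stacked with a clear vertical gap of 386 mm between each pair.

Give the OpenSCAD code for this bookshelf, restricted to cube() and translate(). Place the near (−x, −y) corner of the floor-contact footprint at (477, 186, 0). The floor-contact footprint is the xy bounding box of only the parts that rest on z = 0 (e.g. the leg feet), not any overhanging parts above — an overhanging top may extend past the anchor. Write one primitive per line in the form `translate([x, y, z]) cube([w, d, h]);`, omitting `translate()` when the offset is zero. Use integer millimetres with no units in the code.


translate([477, 186, 0]) cube([21, 353, 980]);
translate([1348, 186, 0]) cube([21, 353, 980]);
translate([498, 186, 0]) cube([850, 353, 28]);
translate([498, 186, 414]) cube([850, 353, 28]);
translate([498, 186, 828]) cube([850, 353, 28]);


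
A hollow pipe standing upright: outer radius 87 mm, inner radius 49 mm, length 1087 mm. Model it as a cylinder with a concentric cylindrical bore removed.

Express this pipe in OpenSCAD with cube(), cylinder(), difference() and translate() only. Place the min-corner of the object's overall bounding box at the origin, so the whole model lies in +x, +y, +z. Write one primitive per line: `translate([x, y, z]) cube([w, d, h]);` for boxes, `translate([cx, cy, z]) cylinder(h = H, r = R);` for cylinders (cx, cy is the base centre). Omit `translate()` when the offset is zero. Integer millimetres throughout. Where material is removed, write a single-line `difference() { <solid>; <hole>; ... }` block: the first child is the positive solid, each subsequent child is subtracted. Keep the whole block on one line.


difference() { translate([87, 87, 0]) cylinder(h = 1087, r = 87); translate([87, 87, 0]) cylinder(h = 1087, r = 49); }


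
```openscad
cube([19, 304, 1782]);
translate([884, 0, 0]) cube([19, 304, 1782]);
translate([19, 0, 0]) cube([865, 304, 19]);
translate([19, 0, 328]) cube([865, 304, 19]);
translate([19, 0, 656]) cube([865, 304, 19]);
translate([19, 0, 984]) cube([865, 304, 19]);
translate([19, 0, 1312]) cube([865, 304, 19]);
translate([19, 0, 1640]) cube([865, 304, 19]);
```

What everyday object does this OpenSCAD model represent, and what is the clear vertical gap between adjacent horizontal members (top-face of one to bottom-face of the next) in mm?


A bookshelf. The clear shelf gap is 309 mm.

Two tall side panels with 6 horizontal boards between them — a bookshelf. The first two shelf undersides are at z = 0 and z = 328; with shelf thickness 19, the clear gap is 328 − 0 − 19 = 309 mm.


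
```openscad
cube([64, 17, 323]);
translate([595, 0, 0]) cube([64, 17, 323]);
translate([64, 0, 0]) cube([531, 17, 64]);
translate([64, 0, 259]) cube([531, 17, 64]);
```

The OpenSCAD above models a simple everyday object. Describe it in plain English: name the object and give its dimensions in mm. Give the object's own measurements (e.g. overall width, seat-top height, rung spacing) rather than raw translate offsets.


A rectangular picture frame lying in the x–z plane (depth along y). The opening is 531 mm wide (x) by 195 mm tall (z), surrounded by a border 64 mm wide on all four sides. The frame is 17 mm deep and is made of two full-height vertical stiles with two horizontal rails fitted between them.


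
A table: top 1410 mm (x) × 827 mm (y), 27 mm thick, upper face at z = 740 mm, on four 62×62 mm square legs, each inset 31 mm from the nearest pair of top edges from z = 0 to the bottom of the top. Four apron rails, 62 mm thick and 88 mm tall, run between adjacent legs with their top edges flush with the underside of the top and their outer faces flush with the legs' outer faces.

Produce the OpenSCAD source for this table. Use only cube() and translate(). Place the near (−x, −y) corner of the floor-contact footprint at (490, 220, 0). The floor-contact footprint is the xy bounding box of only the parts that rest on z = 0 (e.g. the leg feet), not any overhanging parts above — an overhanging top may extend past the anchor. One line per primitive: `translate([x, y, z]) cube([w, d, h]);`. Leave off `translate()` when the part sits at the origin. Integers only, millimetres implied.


// leg_h = 740 - 27 = 713
// apron z = 713 - 88 = 625
translate([459, 189, 713]) cube([1410, 827, 27]);
translate([490, 220, 0]) cube([62, 62, 713]);
translate([1776, 220, 0]) cube([62, 62, 713]);
translate([490, 923, 0]) cube([62, 62, 713]);
translate([1776, 923, 0]) cube([62, 62, 713]);
translate([552, 220, 625]) cube([1224, 62, 88]);
translate([552, 923, 625]) cube([1224, 62, 88]);
translate([490, 282, 625]) cube([62, 641, 88]);
translate([1776, 282, 625]) cube([62, 641, 88]);


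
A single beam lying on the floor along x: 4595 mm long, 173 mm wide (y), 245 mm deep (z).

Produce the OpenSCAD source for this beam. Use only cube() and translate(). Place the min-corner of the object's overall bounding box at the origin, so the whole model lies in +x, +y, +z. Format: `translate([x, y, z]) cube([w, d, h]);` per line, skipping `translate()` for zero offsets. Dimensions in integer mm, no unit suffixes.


cube([4595, 173, 245]);


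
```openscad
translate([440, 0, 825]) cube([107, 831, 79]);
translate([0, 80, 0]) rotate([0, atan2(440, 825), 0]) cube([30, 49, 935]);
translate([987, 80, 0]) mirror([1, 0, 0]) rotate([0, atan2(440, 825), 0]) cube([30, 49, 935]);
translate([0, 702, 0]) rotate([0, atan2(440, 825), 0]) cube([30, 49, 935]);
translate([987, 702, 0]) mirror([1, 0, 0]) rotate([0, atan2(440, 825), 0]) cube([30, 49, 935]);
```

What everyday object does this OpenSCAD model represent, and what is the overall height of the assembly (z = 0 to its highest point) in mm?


A sawhorse. The overall height is 904 mm.

A beam across two mirrored pairs of raked legs — a sawhorse. The beam's underside is at z = 825 (matching the legs' vertical rise in atan2(440, 825)) and the beam is 79 mm tall, so its top is at 825 + 79 = 904 mm. The raked legs top out at the beam's underside, so that is the highest point.


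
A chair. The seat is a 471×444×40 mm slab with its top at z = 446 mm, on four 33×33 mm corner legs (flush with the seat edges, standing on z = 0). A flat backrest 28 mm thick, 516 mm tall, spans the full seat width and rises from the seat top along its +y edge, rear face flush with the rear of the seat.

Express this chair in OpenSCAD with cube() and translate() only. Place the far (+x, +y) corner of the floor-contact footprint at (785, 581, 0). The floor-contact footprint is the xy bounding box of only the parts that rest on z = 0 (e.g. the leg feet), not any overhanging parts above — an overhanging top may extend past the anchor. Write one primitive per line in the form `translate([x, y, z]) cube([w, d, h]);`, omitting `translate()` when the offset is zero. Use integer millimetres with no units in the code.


// leg_h = 446 - 40 = 406
translate([314, 137, 406]) cube([471, 444, 40]);
translate([314, 137, 0]) cube([33, 33, 406]);
translate([752, 137, 0]) cube([33, 33, 406]);
translate([314, 548, 0]) cube([33, 33, 406]);
translate([752, 548, 0]) cube([33, 33, 406]);
translate([314, 553, 446]) cube([471, 28, 516]);


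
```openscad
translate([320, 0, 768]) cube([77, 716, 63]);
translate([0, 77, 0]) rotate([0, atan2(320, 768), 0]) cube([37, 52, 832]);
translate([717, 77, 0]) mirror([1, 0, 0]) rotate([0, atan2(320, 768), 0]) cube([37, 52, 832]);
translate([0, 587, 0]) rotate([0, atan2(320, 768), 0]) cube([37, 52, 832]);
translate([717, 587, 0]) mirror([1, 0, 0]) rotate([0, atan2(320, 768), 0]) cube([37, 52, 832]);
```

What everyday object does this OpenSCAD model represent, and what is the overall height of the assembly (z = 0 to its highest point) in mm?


A sawhorse. The overall height is 831 mm.

A beam across two mirrored pairs of raked legs — a sawhorse. The beam's underside is at z = 768 (matching the legs' vertical rise in atan2(320, 768)) and the beam is 63 mm tall, so its top is at 768 + 63 = 831 mm. The raked legs top out at the beam's underside, so that is the highest point.


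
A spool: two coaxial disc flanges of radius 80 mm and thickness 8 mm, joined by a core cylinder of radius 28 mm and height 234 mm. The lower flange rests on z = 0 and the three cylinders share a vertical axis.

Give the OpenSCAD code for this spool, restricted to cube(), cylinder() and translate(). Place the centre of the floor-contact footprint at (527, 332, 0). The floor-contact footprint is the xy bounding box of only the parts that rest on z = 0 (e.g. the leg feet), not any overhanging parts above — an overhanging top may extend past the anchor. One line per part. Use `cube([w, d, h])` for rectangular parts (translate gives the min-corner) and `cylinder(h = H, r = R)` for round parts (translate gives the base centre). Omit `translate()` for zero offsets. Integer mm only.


translate([527, 332, 0]) cylinder(h = 8, r = 80);
translate([527, 332, 8]) cylinder(h = 234, r = 28);
translate([527, 332, 242]) cylinder(h = 8, r = 80);


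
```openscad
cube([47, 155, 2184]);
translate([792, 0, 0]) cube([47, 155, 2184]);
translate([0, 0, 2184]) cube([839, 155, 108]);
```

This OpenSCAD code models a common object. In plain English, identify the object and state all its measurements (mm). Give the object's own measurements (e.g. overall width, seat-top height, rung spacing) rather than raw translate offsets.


A door frame. The clear opening is 745 mm wide and 2184 mm high. Two 47 mm wide jambs, 155 mm deep, stand either side of the opening from the floor to the top of the opening. A 108 mm thick head sits across the top of both jambs, spanning the full outside width of the frame.


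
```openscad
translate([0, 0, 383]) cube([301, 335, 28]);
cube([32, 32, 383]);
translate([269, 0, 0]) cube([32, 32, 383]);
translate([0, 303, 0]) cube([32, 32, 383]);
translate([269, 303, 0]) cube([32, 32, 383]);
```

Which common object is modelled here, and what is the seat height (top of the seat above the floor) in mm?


A stool. The seat height is 411 mm.

A 301×335×28 slab at z = 383 on four corner posts — a stool. The seat top is 383 + 28 = 411 mm.


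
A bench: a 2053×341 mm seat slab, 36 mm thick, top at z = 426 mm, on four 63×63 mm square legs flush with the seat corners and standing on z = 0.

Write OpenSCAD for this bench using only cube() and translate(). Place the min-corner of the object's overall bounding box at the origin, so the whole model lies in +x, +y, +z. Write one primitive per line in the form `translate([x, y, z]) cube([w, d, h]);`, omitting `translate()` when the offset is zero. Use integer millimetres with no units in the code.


translate([0, 0, 390]) cube([2053, 341, 36]);
cube([63, 63, 390]);
translate([0, 278, 0]) cube([63, 63, 390]);
translate([1990, 0, 0]) cube([63, 63, 390]);
translate([1990, 278, 0]) cube([63, 63, 390]);


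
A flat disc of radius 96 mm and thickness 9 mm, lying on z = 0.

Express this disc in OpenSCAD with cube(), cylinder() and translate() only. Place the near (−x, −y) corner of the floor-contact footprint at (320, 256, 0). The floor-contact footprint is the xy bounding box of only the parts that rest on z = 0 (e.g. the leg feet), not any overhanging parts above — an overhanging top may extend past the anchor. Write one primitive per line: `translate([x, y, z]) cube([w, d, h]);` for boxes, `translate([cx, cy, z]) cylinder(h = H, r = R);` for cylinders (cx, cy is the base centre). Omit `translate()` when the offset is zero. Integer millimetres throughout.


translate([416, 352, 0]) cylinder(h = 9, r = 96);


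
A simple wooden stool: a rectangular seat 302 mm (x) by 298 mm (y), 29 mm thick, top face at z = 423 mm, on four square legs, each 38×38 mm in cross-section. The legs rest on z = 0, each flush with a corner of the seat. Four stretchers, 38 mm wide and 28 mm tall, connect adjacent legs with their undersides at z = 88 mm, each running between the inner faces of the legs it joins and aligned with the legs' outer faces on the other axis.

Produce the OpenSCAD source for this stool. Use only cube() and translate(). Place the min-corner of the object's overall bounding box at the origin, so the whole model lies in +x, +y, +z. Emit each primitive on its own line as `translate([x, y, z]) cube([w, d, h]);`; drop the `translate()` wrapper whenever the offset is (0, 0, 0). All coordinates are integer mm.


// leg_h = 423 - 29 = 394
// stretcher span = 302 - 2*38 = 226
translate([0, 0, 394]) cube([302, 298, 29]);
cube([38, 38, 394]);
translate([264, 0, 0]) cube([38, 38, 394]);
translate([0, 260, 0]) cube([38, 38, 394]);
translate([264, 260, 0]) cube([38, 38, 394]);
translate([38, 0, 88]) cube([226, 38, 28]);
translate([38, 260, 88]) cube([226, 38, 28]);
translate([0, 38, 88]) cube([38, 222, 28]);
translate([264, 38, 88]) cube([38, 222, 28]);


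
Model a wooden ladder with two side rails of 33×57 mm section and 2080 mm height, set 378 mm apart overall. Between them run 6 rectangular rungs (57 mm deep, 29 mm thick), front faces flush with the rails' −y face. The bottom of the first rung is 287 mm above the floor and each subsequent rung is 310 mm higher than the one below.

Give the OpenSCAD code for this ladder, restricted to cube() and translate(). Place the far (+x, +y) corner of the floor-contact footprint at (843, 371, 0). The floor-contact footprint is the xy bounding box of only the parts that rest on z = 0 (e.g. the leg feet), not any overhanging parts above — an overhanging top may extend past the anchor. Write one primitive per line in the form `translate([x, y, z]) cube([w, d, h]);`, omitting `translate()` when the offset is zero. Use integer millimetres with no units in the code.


translate([465, 314, 0]) cube([33, 57, 2080]);
translate([810, 314, 0]) cube([33, 57, 2080]);
translate([498, 314, 287]) cube([312, 57, 29]);
translate([498, 314, 597]) cube([312, 57, 29]);
translate([498, 314, 907]) cube([312, 57, 29]);
translate([498, 314, 1217]) cube([312, 57, 29]);
translate([498, 314, 1527]) cube([312, 57, 29]);
translate([498, 314, 1837]) cube([312, 57, 29]);


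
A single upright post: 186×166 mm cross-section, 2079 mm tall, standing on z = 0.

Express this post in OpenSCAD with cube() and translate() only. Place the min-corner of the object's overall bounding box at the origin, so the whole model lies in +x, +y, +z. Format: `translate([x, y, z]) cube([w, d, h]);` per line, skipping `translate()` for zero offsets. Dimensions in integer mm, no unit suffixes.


cube([186, 166, 2079]);


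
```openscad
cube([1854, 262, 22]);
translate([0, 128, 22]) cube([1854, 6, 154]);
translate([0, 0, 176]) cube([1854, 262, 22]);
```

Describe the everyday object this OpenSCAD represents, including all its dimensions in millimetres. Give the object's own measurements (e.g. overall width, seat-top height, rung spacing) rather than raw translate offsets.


An I-beam lying along x, 1854 mm long. Overall section height 198 mm. Two flanges 262 mm wide (y) and 22 mm thick, one on the floor and one at the top; a web 6 mm thick runs between them, centred on the flange width.


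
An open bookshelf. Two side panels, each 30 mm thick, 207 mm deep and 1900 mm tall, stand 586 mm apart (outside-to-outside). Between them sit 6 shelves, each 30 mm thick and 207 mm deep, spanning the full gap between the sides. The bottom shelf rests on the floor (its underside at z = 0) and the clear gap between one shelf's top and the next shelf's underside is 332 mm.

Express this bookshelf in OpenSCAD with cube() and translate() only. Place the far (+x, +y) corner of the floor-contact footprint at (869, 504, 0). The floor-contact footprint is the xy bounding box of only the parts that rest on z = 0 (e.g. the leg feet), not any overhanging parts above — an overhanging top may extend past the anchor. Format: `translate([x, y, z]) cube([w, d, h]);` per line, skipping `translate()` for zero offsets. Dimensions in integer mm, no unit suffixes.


translate([283, 297, 0]) cube([30, 207, 1900]);
translate([839, 297, 0]) cube([30, 207, 1900]);
translate([313, 297, 0]) cube([526, 207, 30]);
translate([313, 297, 362]) cube([526, 207, 30]);
translate([313, 297, 724]) cube([526, 207, 30]);
translate([313, 297, 1086]) cube([526, 207, 30]);
translate([313, 297, 1448]) cube([526, 207, 30]);
translate([313, 297, 1810]) cube([526, 207, 30]);


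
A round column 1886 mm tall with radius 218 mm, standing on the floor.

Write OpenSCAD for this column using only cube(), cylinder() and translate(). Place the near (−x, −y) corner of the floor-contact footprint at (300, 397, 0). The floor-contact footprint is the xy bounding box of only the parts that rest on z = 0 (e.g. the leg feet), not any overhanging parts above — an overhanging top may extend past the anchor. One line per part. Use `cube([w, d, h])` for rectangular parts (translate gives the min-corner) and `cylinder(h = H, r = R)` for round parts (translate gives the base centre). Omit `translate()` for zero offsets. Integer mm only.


translate([518, 615, 0]) cylinder(h = 1886, r = 218);


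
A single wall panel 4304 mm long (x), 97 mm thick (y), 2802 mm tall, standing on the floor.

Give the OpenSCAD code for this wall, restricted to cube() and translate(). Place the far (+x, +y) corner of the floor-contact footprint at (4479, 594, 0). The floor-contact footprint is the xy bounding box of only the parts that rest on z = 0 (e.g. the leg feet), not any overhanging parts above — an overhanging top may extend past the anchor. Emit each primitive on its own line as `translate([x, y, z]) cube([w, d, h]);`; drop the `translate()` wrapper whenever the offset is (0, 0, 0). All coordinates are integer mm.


translate([175, 497, 0]) cube([4304, 97, 2802]);


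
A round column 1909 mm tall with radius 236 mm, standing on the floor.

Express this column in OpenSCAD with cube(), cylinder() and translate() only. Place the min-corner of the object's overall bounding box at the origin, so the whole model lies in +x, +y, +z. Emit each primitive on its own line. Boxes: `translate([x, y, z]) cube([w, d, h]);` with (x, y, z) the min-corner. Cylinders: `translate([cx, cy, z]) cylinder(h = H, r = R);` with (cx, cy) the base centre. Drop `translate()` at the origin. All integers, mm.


translate([236, 236, 0]) cylinder(h = 1909, r = 236);


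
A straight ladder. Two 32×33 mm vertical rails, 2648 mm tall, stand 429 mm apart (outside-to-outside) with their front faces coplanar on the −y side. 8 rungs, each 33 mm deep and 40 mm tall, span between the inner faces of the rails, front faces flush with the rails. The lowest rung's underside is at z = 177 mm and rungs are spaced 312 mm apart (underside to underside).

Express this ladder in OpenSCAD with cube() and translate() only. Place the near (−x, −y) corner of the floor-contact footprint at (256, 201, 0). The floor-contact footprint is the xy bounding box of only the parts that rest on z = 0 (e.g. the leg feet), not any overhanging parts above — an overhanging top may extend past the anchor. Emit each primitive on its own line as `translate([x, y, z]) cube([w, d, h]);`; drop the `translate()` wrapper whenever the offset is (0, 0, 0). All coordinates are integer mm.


// rung span = 429 - 2*32 = 365
// rung[k] z = 177 + k*312
translate([256, 201, 0]) cube([32, 33, 2648]);
translate([653, 201, 0]) cube([32, 33, 2648]);
translate([288, 201, 177]) cube([365, 33, 40]);
translate([288, 201, 489]) cube([365, 33, 40]);
translate([288, 201, 801]) cube([365, 33, 40]);
translate([288, 201, 1113]) cube([365, 33, 40]);
translate([288, 201, 1425]) cube([365, 33, 40]);
translate([288, 201, 1737]) cube([365, 33, 40]);
translate([288, 201, 2049]) cube([365, 33, 40]);
translate([288, 201, 2361]) cube([365, 33, 40]);


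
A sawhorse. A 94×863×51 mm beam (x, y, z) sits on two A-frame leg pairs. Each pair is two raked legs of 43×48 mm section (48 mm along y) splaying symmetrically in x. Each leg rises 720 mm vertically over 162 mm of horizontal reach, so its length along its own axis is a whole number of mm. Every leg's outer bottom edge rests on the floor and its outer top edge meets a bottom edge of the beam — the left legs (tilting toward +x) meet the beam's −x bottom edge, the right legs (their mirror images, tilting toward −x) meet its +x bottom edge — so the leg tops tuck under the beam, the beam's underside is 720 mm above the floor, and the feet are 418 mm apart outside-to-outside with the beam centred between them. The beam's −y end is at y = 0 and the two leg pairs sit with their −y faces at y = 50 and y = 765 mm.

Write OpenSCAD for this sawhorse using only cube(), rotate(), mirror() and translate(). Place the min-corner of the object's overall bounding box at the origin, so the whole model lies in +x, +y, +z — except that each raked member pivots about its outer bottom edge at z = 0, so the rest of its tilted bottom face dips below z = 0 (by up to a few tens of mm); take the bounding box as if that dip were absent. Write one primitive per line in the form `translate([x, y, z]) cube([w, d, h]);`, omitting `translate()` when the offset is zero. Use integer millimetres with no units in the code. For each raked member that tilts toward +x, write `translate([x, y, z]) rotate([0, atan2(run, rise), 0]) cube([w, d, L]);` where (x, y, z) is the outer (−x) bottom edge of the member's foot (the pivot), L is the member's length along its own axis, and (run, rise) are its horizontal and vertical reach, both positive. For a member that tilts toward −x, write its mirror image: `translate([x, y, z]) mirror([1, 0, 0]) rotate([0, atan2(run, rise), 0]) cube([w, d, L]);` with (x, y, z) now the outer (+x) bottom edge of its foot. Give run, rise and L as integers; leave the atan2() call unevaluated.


// leg length = √(162² + 720²) = 738
// right-leg outer foot x = 2·162 + 94 = 418
// beam min-corner = (162, 0, 720)
translate([162, 0, 720]) cube([94, 863, 51]);
translate([0, 50, 0]) rotate([0, atan2(162, 720), 0]) cube([43, 48, 738]);
translate([418, 50, 0]) mirror([1, 0, 0]) rotate([0, atan2(162, 720), 0]) cube([43, 48, 738]);
translate([0, 765, 0]) rotate([0, atan2(162, 720), 0]) cube([43, 48, 738]);
translate([418, 765, 0]) mirror([1, 0, 0]) rotate([0, atan2(162, 720), 0]) cube([43, 48, 738]);


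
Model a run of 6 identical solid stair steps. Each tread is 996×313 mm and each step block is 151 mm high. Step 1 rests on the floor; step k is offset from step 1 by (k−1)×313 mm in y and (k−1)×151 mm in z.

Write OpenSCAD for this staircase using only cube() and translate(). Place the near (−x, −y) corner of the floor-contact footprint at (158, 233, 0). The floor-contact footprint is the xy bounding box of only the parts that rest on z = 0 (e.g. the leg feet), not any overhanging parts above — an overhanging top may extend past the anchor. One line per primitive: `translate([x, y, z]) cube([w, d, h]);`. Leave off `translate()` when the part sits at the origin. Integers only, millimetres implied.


translate([158, 233, 0]) cube([996, 313, 151]);
translate([158, 546, 151]) cube([996, 313, 151]);
translate([158, 859, 302]) cube([996, 313, 151]);
translate([158, 1172, 453]) cube([996, 313, 151]);
translate([158, 1485, 604]) cube([996, 313, 151]);
translate([158, 1798, 755]) cube([996, 313, 151]);


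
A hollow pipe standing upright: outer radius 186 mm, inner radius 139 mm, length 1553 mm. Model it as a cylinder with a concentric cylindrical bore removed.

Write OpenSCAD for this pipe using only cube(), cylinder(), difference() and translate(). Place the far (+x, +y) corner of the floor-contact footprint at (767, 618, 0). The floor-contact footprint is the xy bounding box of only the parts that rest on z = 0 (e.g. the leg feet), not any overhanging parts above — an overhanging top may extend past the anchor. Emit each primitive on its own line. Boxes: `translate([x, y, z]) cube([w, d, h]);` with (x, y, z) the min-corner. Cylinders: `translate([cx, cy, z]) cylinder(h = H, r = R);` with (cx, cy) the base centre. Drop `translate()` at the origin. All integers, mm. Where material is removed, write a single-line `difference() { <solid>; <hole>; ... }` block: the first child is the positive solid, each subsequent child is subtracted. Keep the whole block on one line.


difference() { translate([581, 432, 0]) cylinder(h = 1553, r = 186); translate([581, 432, 0]) cylinder(h = 1553, r = 139); }


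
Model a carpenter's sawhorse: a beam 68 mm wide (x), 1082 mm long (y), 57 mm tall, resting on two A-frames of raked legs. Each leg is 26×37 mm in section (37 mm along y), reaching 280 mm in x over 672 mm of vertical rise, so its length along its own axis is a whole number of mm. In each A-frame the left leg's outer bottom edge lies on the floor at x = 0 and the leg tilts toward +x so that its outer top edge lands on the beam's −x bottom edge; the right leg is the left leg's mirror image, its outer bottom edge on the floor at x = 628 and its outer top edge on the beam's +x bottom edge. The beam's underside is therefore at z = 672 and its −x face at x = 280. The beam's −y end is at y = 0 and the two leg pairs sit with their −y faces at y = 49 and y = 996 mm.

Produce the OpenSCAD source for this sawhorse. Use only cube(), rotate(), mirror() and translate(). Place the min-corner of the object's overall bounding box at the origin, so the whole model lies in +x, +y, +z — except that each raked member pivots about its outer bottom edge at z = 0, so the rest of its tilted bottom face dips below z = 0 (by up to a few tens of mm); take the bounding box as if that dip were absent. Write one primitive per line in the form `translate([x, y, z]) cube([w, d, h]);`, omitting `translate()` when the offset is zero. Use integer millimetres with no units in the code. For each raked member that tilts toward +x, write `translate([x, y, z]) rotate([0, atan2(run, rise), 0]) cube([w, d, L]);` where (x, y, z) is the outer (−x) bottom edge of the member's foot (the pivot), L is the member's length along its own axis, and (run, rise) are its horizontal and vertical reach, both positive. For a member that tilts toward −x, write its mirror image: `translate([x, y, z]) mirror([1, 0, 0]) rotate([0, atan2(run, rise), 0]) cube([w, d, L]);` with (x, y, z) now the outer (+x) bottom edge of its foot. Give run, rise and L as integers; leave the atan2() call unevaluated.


// leg length = √(280² + 672²) = 728
// right-leg outer foot x = 2·280 + 68 = 628
// beam min-corner = (280, 0, 672)
translate([280, 0, 672]) cube([68, 1082, 57]);
translate([0, 49, 0]) rotate([0, atan2(280, 672), 0]) cube([26, 37, 728]);
translate([628, 49, 0]) mirror([1, 0, 0]) rotate([0, atan2(280, 672), 0]) cube([26, 37, 728]);
translate([0, 996, 0]) rotate([0, atan2(280, 672), 0]) cube([26, 37, 728]);
translate([628, 996, 0]) mirror([1, 0, 0]) rotate([0, atan2(280, 672), 0]) cube([26, 37, 728]);


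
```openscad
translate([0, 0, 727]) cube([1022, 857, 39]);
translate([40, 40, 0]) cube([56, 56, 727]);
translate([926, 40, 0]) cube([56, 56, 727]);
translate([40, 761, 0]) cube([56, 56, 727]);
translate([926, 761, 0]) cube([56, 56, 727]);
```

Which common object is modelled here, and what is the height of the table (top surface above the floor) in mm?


A table. The table height is 766 mm.

A 1022×857×39 slab sits at z = 727 on four 56 mm square posts — a table. The top surface is at 727 + 39 = 766 mm.


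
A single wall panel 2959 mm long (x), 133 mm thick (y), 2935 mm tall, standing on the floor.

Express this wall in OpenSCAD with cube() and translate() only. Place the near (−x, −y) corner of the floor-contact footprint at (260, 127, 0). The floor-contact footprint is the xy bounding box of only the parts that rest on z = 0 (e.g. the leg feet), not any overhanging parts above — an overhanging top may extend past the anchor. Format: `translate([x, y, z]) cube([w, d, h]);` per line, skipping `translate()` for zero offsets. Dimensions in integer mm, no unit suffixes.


translate([260, 127, 0]) cube([2959, 133, 2935]);


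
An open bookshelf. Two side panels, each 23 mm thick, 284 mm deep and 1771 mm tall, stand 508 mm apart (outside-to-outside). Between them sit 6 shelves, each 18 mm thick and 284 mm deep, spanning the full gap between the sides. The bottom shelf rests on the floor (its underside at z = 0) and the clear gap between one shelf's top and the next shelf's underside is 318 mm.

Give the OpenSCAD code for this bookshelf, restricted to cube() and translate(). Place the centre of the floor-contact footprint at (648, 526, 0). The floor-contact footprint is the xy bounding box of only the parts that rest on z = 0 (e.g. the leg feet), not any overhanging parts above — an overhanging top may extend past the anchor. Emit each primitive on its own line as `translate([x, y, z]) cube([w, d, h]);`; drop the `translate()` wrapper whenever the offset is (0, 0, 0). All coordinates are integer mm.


translate([394, 384, 0]) cube([23, 284, 1771]);
translate([879, 384, 0]) cube([23, 284, 1771]);
translate([417, 384, 0]) cube([462, 284, 18]);
translate([417, 384, 336]) cube([462, 284, 18]);
translate([417, 384, 672]) cube([462, 284, 18]);
translate([417, 384, 1008]) cube([462, 284, 18]);
translate([417, 384, 1344]) cube([462, 284, 18]);
translate([417, 384, 1680]) cube([462, 284, 18]);
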